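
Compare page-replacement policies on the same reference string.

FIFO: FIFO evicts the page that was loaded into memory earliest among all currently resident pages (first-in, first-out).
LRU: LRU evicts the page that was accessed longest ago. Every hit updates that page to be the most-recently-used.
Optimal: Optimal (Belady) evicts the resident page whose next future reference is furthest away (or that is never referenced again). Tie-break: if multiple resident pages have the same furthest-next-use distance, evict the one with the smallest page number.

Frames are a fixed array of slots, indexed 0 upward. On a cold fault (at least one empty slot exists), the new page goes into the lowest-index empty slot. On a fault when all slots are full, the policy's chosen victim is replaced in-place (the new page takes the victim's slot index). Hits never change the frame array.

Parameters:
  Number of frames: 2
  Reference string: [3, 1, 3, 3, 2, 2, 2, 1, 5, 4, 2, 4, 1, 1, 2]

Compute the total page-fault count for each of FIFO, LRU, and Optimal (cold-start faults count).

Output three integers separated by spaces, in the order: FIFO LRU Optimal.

--- FIFO ---
  step 0: ref 3 -> FAULT, frames=[3,-] (faults so far: 1)
  step 1: ref 1 -> FAULT, frames=[3,1] (faults so far: 2)
  step 2: ref 3 -> HIT, frames=[3,1] (faults so far: 2)
  step 3: ref 3 -> HIT, frames=[3,1] (faults so far: 2)
  step 4: ref 2 -> FAULT, evict 3, frames=[2,1] (faults so far: 3)
  step 5: ref 2 -> HIT, frames=[2,1] (faults so far: 3)
  step 6: ref 2 -> HIT, frames=[2,1] (faults so far: 3)
  step 7: ref 1 -> HIT, frames=[2,1] (faults so far: 3)
  step 8: ref 5 -> FAULT, evict 1, frames=[2,5] (faults so far: 4)
  step 9: ref 4 -> FAULT, evict 2, frames=[4,5] (faults so far: 5)
  step 10: ref 2 -> FAULT, evict 5, frames=[4,2] (faults so far: 6)
  step 11: ref 4 -> HIT, frames=[4,2] (faults so far: 6)
  step 12: ref 1 -> FAULT, evict 4, frames=[1,2] (faults so far: 7)
  step 13: ref 1 -> HIT, frames=[1,2] (faults so far: 7)
  step 14: ref 2 -> HIT, frames=[1,2] (faults so far: 7)
  FIFO total faults: 7
--- LRU ---
  step 0: ref 3 -> FAULT, frames=[3,-] (faults so far: 1)
  step 1: ref 1 -> FAULT, frames=[3,1] (faults so far: 2)
  step 2: ref 3 -> HIT, frames=[3,1] (faults so far: 2)
  step 3: ref 3 -> HIT, frames=[3,1] (faults so far: 2)
  step 4: ref 2 -> FAULT, evict 1, frames=[3,2] (faults so far: 3)
  step 5: ref 2 -> HIT, frames=[3,2] (faults so far: 3)
  step 6: ref 2 -> HIT, frames=[3,2] (faults so far: 3)
  step 7: ref 1 -> FAULT, evict 3, frames=[1,2] (faults so far: 4)
  step 8: ref 5 -> FAULT, evict 2, frames=[1,5] (faults so far: 5)
  step 9: ref 4 -> FAULT, evict 1, frames=[4,5] (faults so far: 6)
  step 10: ref 2 -> FAULT, evict 5, frames=[4,2] (faults so far: 7)
  step 11: ref 4 -> HIT, frames=[4,2] (faults so far: 7)
  step 12: ref 1 -> FAULT, evict 2, frames=[4,1] (faults so far: 8)
  step 13: ref 1 -> HIT, frames=[4,1] (faults so far: 8)
  step 14: ref 2 -> FAULT, evict 4, frames=[2,1] (faults so far: 9)
  LRU total faults: 9
--- Optimal ---
  step 0: ref 3 -> FAULT, frames=[3,-] (faults so far: 1)
  step 1: ref 1 -> FAULT, frames=[3,1] (faults so far: 2)
  step 2: ref 3 -> HIT, frames=[3,1] (faults so far: 2)
  step 3: ref 3 -> HIT, frames=[3,1] (faults so far: 2)
  step 4: ref 2 -> FAULT, evict 3, frames=[2,1] (faults so far: 3)
  step 5: ref 2 -> HIT, frames=[2,1] (faults so far: 3)
  step 6: ref 2 -> HIT, frames=[2,1] (faults so far: 3)
  step 7: ref 1 -> HIT, frames=[2,1] (faults so far: 3)
  step 8: ref 5 -> FAULT, evict 1, frames=[2,5] (faults so far: 4)
  step 9: ref 4 -> FAULT, evict 5, frames=[2,4] (faults so far: 5)
  step 10: ref 2 -> HIT, frames=[2,4] (faults so far: 5)
  step 11: ref 4 -> HIT, frames=[2,4] (faults so far: 5)
  step 12: ref 1 -> FAULT, evict 4, frames=[2,1] (faults so far: 6)
  step 13: ref 1 -> HIT, frames=[2,1] (faults so far: 6)
  step 14: ref 2 -> HIT, frames=[2,1] (faults so far: 6)
  Optimal total faults: 6

Answer: 7 9 6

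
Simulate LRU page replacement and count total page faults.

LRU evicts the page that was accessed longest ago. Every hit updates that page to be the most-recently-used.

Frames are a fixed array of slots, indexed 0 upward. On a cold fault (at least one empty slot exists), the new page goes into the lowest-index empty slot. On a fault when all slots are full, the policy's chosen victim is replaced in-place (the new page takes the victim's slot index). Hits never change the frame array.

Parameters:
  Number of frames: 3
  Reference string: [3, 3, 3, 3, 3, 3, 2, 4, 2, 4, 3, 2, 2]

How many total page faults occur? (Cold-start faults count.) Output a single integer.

Answer: 3

Derivation:
Step 0: ref 3 → FAULT, frames=[3,-,-]
Step 1: ref 3 → HIT, frames=[3,-,-]
Step 2: ref 3 → HIT, frames=[3,-,-]
Step 3: ref 3 → HIT, frames=[3,-,-]
Step 4: ref 3 → HIT, frames=[3,-,-]
Step 5: ref 3 → HIT, frames=[3,-,-]
Step 6: ref 2 → FAULT, frames=[3,2,-]
Step 7: ref 4 → FAULT, frames=[3,2,4]
Step 8: ref 2 → HIT, frames=[3,2,4]
Step 9: ref 4 → HIT, frames=[3,2,4]
Step 10: ref 3 → HIT, frames=[3,2,4]
Step 11: ref 2 → HIT, frames=[3,2,4]
Step 12: ref 2 → HIT, frames=[3,2,4]
Total faults: 3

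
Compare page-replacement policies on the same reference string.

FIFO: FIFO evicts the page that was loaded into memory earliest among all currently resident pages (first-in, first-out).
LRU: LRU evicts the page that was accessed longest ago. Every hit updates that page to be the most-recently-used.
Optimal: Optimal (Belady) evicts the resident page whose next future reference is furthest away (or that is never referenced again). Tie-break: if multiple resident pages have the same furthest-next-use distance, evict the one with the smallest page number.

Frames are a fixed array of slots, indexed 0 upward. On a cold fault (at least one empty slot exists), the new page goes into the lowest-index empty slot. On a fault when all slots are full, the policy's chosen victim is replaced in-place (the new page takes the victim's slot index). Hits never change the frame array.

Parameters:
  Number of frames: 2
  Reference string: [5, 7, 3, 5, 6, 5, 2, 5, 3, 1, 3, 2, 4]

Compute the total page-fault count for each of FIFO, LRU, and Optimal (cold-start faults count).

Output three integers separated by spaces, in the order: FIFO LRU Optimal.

--- FIFO ---
  step 0: ref 5 -> FAULT, frames=[5,-] (faults so far: 1)
  step 1: ref 7 -> FAULT, frames=[5,7] (faults so far: 2)
  step 2: ref 3 -> FAULT, evict 5, frames=[3,7] (faults so far: 3)
  step 3: ref 5 -> FAULT, evict 7, frames=[3,5] (faults so far: 4)
  step 4: ref 6 -> FAULT, evict 3, frames=[6,5] (faults so far: 5)
  step 5: ref 5 -> HIT, frames=[6,5] (faults so far: 5)
  step 6: ref 2 -> FAULT, evict 5, frames=[6,2] (faults so far: 6)
  step 7: ref 5 -> FAULT, evict 6, frames=[5,2] (faults so far: 7)
  step 8: ref 3 -> FAULT, evict 2, frames=[5,3] (faults so far: 8)
  step 9: ref 1 -> FAULT, evict 5, frames=[1,3] (faults so far: 9)
  step 10: ref 3 -> HIT, frames=[1,3] (faults so far: 9)
  step 11: ref 2 -> FAULT, evict 3, frames=[1,2] (faults so far: 10)
  step 12: ref 4 -> FAULT, evict 1, frames=[4,2] (faults so far: 11)
  FIFO total faults: 11
--- LRU ---
  step 0: ref 5 -> FAULT, frames=[5,-] (faults so far: 1)
  step 1: ref 7 -> FAULT, frames=[5,7] (faults so far: 2)
  step 2: ref 3 -> FAULT, evict 5, frames=[3,7] (faults so far: 3)
  step 3: ref 5 -> FAULT, evict 7, frames=[3,5] (faults so far: 4)
  step 4: ref 6 -> FAULT, evict 3, frames=[6,5] (faults so far: 5)
  step 5: ref 5 -> HIT, frames=[6,5] (faults so far: 5)
  step 6: ref 2 -> FAULT, evict 6, frames=[2,5] (faults so far: 6)
  step 7: ref 5 -> HIT, frames=[2,5] (faults so far: 6)
  step 8: ref 3 -> FAULT, evict 2, frames=[3,5] (faults so far: 7)
  step 9: ref 1 -> FAULT, evict 5, frames=[3,1] (faults so far: 8)
  step 10: ref 3 -> HIT, frames=[3,1] (faults so far: 8)
  step 11: ref 2 -> FAULT, evict 1, frames=[3,2] (faults so far: 9)
  step 12: ref 4 -> FAULT, evict 3, frames=[4,2] (faults so far: 10)
  LRU total faults: 10
--- Optimal ---
  step 0: ref 5 -> FAULT, frames=[5,-] (faults so far: 1)
  step 1: ref 7 -> FAULT, frames=[5,7] (faults so far: 2)
  step 2: ref 3 -> FAULT, evict 7, frames=[5,3] (faults so far: 3)
  step 3: ref 5 -> HIT, frames=[5,3] (faults so far: 3)
  step 4: ref 6 -> FAULT, evict 3, frames=[5,6] (faults so far: 4)
  step 5: ref 5 -> HIT, frames=[5,6] (faults so far: 4)
  step 6: ref 2 -> FAULT, evict 6, frames=[5,2] (faults so far: 5)
  step 7: ref 5 -> HIT, frames=[5,2] (faults so far: 5)
  step 8: ref 3 -> FAULT, evict 5, frames=[3,2] (faults so far: 6)
  step 9: ref 1 -> FAULT, evict 2, frames=[3,1] (faults so far: 7)
  step 10: ref 3 -> HIT, frames=[3,1] (faults so far: 7)
  step 11: ref 2 -> FAULT, evict 1, frames=[3,2] (faults so far: 8)
  step 12: ref 4 -> FAULT, evict 2, frames=[3,4] (faults so far: 9)
  Optimal total faults: 9

Answer: 11 10 9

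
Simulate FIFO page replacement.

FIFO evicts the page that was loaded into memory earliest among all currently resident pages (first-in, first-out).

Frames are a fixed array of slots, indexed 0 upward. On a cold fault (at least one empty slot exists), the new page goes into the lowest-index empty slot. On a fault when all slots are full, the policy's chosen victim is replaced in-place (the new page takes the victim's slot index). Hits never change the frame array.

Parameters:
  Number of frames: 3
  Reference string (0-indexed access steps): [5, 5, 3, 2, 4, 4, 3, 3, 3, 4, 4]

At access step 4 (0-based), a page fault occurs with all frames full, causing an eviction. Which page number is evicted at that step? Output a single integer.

Step 0: ref 5 -> FAULT, frames=[5,-,-]
Step 1: ref 5 -> HIT, frames=[5,-,-]
Step 2: ref 3 -> FAULT, frames=[5,3,-]
Step 3: ref 2 -> FAULT, frames=[5,3,2]
Step 4: ref 4 -> FAULT, evict 5, frames=[4,3,2]
At step 4: evicted page 5

Answer: 5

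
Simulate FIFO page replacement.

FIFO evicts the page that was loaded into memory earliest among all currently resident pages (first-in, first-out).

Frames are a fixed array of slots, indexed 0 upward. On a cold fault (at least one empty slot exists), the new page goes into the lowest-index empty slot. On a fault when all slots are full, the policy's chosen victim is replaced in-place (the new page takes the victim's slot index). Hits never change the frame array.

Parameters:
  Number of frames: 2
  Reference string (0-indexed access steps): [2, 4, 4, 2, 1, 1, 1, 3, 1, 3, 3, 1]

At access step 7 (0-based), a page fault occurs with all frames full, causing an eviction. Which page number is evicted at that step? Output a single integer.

Answer: 4

Derivation:
Step 0: ref 2 -> FAULT, frames=[2,-]
Step 1: ref 4 -> FAULT, frames=[2,4]
Step 2: ref 4 -> HIT, frames=[2,4]
Step 3: ref 2 -> HIT, frames=[2,4]
Step 4: ref 1 -> FAULT, evict 2, frames=[1,4]
Step 5: ref 1 -> HIT, frames=[1,4]
Step 6: ref 1 -> HIT, frames=[1,4]
Step 7: ref 3 -> FAULT, evict 4, frames=[1,3]
At step 7: evicted page 4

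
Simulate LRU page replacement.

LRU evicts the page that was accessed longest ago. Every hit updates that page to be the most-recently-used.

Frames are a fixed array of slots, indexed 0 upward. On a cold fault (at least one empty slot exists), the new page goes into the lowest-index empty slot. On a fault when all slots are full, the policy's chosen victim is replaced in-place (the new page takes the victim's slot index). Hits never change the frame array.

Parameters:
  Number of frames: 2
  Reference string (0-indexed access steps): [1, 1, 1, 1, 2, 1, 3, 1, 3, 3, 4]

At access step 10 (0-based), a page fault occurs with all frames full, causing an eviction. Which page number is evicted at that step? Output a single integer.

Step 0: ref 1 -> FAULT, frames=[1,-]
Step 1: ref 1 -> HIT, frames=[1,-]
Step 2: ref 1 -> HIT, frames=[1,-]
Step 3: ref 1 -> HIT, frames=[1,-]
Step 4: ref 2 -> FAULT, frames=[1,2]
Step 5: ref 1 -> HIT, frames=[1,2]
Step 6: ref 3 -> FAULT, evict 2, frames=[1,3]
Step 7: ref 1 -> HIT, frames=[1,3]
Step 8: ref 3 -> HIT, frames=[1,3]
Step 9: ref 3 -> HIT, frames=[1,3]
Step 10: ref 4 -> FAULT, evict 1, frames=[4,3]
At step 10: evicted page 1

Answer: 1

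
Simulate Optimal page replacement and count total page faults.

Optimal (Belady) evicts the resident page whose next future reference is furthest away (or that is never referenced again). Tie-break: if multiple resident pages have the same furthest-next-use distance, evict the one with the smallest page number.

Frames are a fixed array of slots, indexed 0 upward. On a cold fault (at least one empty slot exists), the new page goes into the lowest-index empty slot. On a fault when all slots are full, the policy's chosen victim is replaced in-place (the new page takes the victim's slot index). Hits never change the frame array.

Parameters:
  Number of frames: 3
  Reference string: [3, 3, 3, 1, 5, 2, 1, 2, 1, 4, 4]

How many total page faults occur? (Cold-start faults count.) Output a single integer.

Answer: 5

Derivation:
Step 0: ref 3 → FAULT, frames=[3,-,-]
Step 1: ref 3 → HIT, frames=[3,-,-]
Step 2: ref 3 → HIT, frames=[3,-,-]
Step 3: ref 1 → FAULT, frames=[3,1,-]
Step 4: ref 5 → FAULT, frames=[3,1,5]
Step 5: ref 2 → FAULT (evict 3), frames=[2,1,5]
Step 6: ref 1 → HIT, frames=[2,1,5]
Step 7: ref 2 → HIT, frames=[2,1,5]
Step 8: ref 1 → HIT, frames=[2,1,5]
Step 9: ref 4 → FAULT (evict 1), frames=[2,4,5]
Step 10: ref 4 → HIT, frames=[2,4,5]
Total faults: 5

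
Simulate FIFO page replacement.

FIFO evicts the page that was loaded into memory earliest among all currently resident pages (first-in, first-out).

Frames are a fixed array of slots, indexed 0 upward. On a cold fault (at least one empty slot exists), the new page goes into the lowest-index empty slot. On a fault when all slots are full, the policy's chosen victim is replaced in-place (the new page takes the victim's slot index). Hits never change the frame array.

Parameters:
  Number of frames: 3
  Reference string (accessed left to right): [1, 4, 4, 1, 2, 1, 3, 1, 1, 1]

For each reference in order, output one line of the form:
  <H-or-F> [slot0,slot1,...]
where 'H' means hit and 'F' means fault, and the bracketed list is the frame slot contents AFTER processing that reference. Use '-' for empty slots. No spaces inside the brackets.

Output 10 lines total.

F [1,-,-]
F [1,4,-]
H [1,4,-]
H [1,4,-]
F [1,4,2]
H [1,4,2]
F [3,4,2]
F [3,1,2]
H [3,1,2]
H [3,1,2]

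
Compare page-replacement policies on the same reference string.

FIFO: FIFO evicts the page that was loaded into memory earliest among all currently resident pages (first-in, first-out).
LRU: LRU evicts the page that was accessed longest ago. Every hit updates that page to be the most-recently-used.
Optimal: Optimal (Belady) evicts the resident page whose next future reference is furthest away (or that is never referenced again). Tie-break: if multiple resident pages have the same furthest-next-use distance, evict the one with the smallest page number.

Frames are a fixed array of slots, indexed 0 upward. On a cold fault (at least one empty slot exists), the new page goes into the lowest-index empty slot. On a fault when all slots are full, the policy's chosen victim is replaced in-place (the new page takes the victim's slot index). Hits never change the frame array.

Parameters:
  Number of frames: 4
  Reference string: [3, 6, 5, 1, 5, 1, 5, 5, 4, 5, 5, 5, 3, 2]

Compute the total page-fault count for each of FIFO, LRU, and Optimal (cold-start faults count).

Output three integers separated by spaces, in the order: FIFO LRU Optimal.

--- FIFO ---
  step 0: ref 3 -> FAULT, frames=[3,-,-,-] (faults so far: 1)
  step 1: ref 6 -> FAULT, frames=[3,6,-,-] (faults so far: 2)
  step 2: ref 5 -> FAULT, frames=[3,6,5,-] (faults so far: 3)
  step 3: ref 1 -> FAULT, frames=[3,6,5,1] (faults so far: 4)
  step 4: ref 5 -> HIT, frames=[3,6,5,1] (faults so far: 4)
  step 5: ref 1 -> HIT, frames=[3,6,5,1] (faults so far: 4)
  step 6: ref 5 -> HIT, frames=[3,6,5,1] (faults so far: 4)
  step 7: ref 5 -> HIT, frames=[3,6,5,1] (faults so far: 4)
  step 8: ref 4 -> FAULT, evict 3, frames=[4,6,5,1] (faults so far: 5)
  step 9: ref 5 -> HIT, frames=[4,6,5,1] (faults so far: 5)
  step 10: ref 5 -> HIT, frames=[4,6,5,1] (faults so far: 5)
  step 11: ref 5 -> HIT, frames=[4,6,5,1] (faults so far: 5)
  step 12: ref 3 -> FAULT, evict 6, frames=[4,3,5,1] (faults so far: 6)
  step 13: ref 2 -> FAULT, evict 5, frames=[4,3,2,1] (faults so far: 7)
  FIFO total faults: 7
--- LRU ---
  step 0: ref 3 -> FAULT, frames=[3,-,-,-] (faults so far: 1)
  step 1: ref 6 -> FAULT, frames=[3,6,-,-] (faults so far: 2)
  step 2: ref 5 -> FAULT, frames=[3,6,5,-] (faults so far: 3)
  step 3: ref 1 -> FAULT, frames=[3,6,5,1] (faults so far: 4)
  step 4: ref 5 -> HIT, frames=[3,6,5,1] (faults so far: 4)
  step 5: ref 1 -> HIT, frames=[3,6,5,1] (faults so far: 4)
  step 6: ref 5 -> HIT, frames=[3,6,5,1] (faults so far: 4)
  step 7: ref 5 -> HIT, frames=[3,6,5,1] (faults so far: 4)
  step 8: ref 4 -> FAULT, evict 3, frames=[4,6,5,1] (faults so far: 5)
  step 9: ref 5 -> HIT, frames=[4,6,5,1] (faults so far: 5)
  step 10: ref 5 -> HIT, frames=[4,6,5,1] (faults so far: 5)
  step 11: ref 5 -> HIT, frames=[4,6,5,1] (faults so far: 5)
  step 12: ref 3 -> FAULT, evict 6, frames=[4,3,5,1] (faults so far: 6)
  step 13: ref 2 -> FAULT, evict 1, frames=[4,3,5,2] (faults so far: 7)
  LRU total faults: 7
--- Optimal ---
  step 0: ref 3 -> FAULT, frames=[3,-,-,-] (faults so far: 1)
  step 1: ref 6 -> FAULT, frames=[3,6,-,-] (faults so far: 2)
  step 2: ref 5 -> FAULT, frames=[3,6,5,-] (faults so far: 3)
  step 3: ref 1 -> FAULT, frames=[3,6,5,1] (faults so far: 4)
  step 4: ref 5 -> HIT, frames=[3,6,5,1] (faults so far: 4)
  step 5: ref 1 -> HIT, frames=[3,6,5,1] (faults so far: 4)
  step 6: ref 5 -> HIT, frames=[3,6,5,1] (faults so far: 4)
  step 7: ref 5 -> HIT, frames=[3,6,5,1] (faults so far: 4)
  step 8: ref 4 -> FAULT, evict 1, frames=[3,6,5,4] (faults so far: 5)
  step 9: ref 5 -> HIT, frames=[3,6,5,4] (faults so far: 5)
  step 10: ref 5 -> HIT, frames=[3,6,5,4] (faults so far: 5)
  step 11: ref 5 -> HIT, frames=[3,6,5,4] (faults so far: 5)
  step 12: ref 3 -> HIT, frames=[3,6,5,4] (faults so far: 5)
  step 13: ref 2 -> FAULT, evict 3, frames=[2,6,5,4] (faults so far: 6)
  Optimal total faults: 6

Answer: 7 7 6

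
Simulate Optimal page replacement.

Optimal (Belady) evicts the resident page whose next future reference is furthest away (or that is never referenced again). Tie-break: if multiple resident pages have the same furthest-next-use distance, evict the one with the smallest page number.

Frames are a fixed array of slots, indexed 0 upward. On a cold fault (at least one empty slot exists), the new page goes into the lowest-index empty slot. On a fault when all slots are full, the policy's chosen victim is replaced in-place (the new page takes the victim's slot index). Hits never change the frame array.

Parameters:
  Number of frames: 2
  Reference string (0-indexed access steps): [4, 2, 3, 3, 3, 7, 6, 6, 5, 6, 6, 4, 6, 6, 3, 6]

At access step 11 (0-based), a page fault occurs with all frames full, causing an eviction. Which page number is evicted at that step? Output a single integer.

Answer: 5

Derivation:
Step 0: ref 4 -> FAULT, frames=[4,-]
Step 1: ref 2 -> FAULT, frames=[4,2]
Step 2: ref 3 -> FAULT, evict 2, frames=[4,3]
Step 3: ref 3 -> HIT, frames=[4,3]
Step 4: ref 3 -> HIT, frames=[4,3]
Step 5: ref 7 -> FAULT, evict 3, frames=[4,7]
Step 6: ref 6 -> FAULT, evict 7, frames=[4,6]
Step 7: ref 6 -> HIT, frames=[4,6]
Step 8: ref 5 -> FAULT, evict 4, frames=[5,6]
Step 9: ref 6 -> HIT, frames=[5,6]
Step 10: ref 6 -> HIT, frames=[5,6]
Step 11: ref 4 -> FAULT, evict 5, frames=[4,6]
At step 11: evicted page 5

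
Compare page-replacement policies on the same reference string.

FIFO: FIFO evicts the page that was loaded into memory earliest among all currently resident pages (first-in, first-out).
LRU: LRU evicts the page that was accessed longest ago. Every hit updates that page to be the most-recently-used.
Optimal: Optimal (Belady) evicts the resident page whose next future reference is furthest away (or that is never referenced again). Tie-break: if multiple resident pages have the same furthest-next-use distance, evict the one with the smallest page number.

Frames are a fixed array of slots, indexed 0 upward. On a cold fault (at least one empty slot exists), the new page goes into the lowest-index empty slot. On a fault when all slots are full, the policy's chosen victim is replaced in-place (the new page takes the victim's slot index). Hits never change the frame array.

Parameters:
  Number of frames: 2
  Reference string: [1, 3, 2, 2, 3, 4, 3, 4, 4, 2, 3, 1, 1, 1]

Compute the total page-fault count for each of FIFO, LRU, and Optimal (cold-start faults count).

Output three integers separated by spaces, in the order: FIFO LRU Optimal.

Answer: 7 7 6

Derivation:
--- FIFO ---
  step 0: ref 1 -> FAULT, frames=[1,-] (faults so far: 1)
  step 1: ref 3 -> FAULT, frames=[1,3] (faults so far: 2)
  step 2: ref 2 -> FAULT, evict 1, frames=[2,3] (faults so far: 3)
  step 3: ref 2 -> HIT, frames=[2,3] (faults so far: 3)
  step 4: ref 3 -> HIT, frames=[2,3] (faults so far: 3)
  step 5: ref 4 -> FAULT, evict 3, frames=[2,4] (faults so far: 4)
  step 6: ref 3 -> FAULT, evict 2, frames=[3,4] (faults so far: 5)
  step 7: ref 4 -> HIT, frames=[3,4] (faults so far: 5)
  step 8: ref 4 -> HIT, frames=[3,4] (faults so far: 5)
  step 9: ref 2 -> FAULT, evict 4, frames=[3,2] (faults so far: 6)
  step 10: ref 3 -> HIT, frames=[3,2] (faults so far: 6)
  step 11: ref 1 -> FAULT, evict 3, frames=[1,2] (faults so far: 7)
  step 12: ref 1 -> HIT, frames=[1,2] (faults so far: 7)
  step 13: ref 1 -> HIT, frames=[1,2] (faults so far: 7)
  FIFO total faults: 7
--- LRU ---
  step 0: ref 1 -> FAULT, frames=[1,-] (faults so far: 1)
  step 1: ref 3 -> FAULT, frames=[1,3] (faults so far: 2)
  step 2: ref 2 -> FAULT, evict 1, frames=[2,3] (faults so far: 3)
  step 3: ref 2 -> HIT, frames=[2,3] (faults so far: 3)
  step 4: ref 3 -> HIT, frames=[2,3] (faults so far: 3)
  step 5: ref 4 -> FAULT, evict 2, frames=[4,3] (faults so far: 4)
  step 6: ref 3 -> HIT, frames=[4,3] (faults so far: 4)
  step 7: ref 4 -> HIT, frames=[4,3] (faults so far: 4)
  step 8: ref 4 -> HIT, frames=[4,3] (faults so far: 4)
  step 9: ref 2 -> FAULT, evict 3, frames=[4,2] (faults so far: 5)
  step 10: ref 3 -> FAULT, evict 4, frames=[3,2] (faults so far: 6)
  step 11: ref 1 -> FAULT, evict 2, frames=[3,1] (faults so far: 7)
  step 12: ref 1 -> HIT, frames=[3,1] (faults so far: 7)
  step 13: ref 1 -> HIT, frames=[3,1] (faults so far: 7)
  LRU total faults: 7
--- Optimal ---
  step 0: ref 1 -> FAULT, frames=[1,-] (faults so far: 1)
  step 1: ref 3 -> FAULT, frames=[1,3] (faults so far: 2)
  step 2: ref 2 -> FAULT, evict 1, frames=[2,3] (faults so far: 3)
  step 3: ref 2 -> HIT, frames=[2,3] (faults so far: 3)
  step 4: ref 3 -> HIT, frames=[2,3] (faults so far: 3)
  step 5: ref 4 -> FAULT, evict 2, frames=[4,3] (faults so far: 4)
  step 6: ref 3 -> HIT, frames=[4,3] (faults so far: 4)
  step 7: ref 4 -> HIT, frames=[4,3] (faults so far: 4)
  step 8: ref 4 -> HIT, frames=[4,3] (faults so far: 4)
  step 9: ref 2 -> FAULT, evict 4, frames=[2,3] (faults so far: 5)
  step 10: ref 3 -> HIT, frames=[2,3] (faults so far: 5)
  step 11: ref 1 -> FAULT, evict 2, frames=[1,3] (faults so far: 6)
  step 12: ref 1 -> HIT, frames=[1,3] (faults so far: 6)
  step 13: ref 1 -> HIT, frames=[1,3] (faults so far: 6)
  Optimal total faults: 6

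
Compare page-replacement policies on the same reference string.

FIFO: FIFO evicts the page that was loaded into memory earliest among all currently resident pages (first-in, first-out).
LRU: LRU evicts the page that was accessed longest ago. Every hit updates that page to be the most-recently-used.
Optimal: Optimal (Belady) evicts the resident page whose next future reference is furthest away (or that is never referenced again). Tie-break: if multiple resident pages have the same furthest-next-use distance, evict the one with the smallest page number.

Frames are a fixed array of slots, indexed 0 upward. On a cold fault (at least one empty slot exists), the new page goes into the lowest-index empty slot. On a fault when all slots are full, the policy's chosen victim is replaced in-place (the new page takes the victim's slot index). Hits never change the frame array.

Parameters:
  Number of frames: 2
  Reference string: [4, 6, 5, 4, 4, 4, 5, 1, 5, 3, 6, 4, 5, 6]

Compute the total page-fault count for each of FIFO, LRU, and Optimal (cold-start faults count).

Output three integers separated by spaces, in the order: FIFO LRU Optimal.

--- FIFO ---
  step 0: ref 4 -> FAULT, frames=[4,-] (faults so far: 1)
  step 1: ref 6 -> FAULT, frames=[4,6] (faults so far: 2)
  step 2: ref 5 -> FAULT, evict 4, frames=[5,6] (faults so far: 3)
  step 3: ref 4 -> FAULT, evict 6, frames=[5,4] (faults so far: 4)
  step 4: ref 4 -> HIT, frames=[5,4] (faults so far: 4)
  step 5: ref 4 -> HIT, frames=[5,4] (faults so far: 4)
  step 6: ref 5 -> HIT, frames=[5,4] (faults so far: 4)
  step 7: ref 1 -> FAULT, evict 5, frames=[1,4] (faults so far: 5)
  step 8: ref 5 -> FAULT, evict 4, frames=[1,5] (faults so far: 6)
  step 9: ref 3 -> FAULT, evict 1, frames=[3,5] (faults so far: 7)
  step 10: ref 6 -> FAULT, evict 5, frames=[3,6] (faults so far: 8)
  step 11: ref 4 -> FAULT, evict 3, frames=[4,6] (faults so far: 9)
  step 12: ref 5 -> FAULT, evict 6, frames=[4,5] (faults so far: 10)
  step 13: ref 6 -> FAULT, evict 4, frames=[6,5] (faults so far: 11)
  FIFO total faults: 11
--- LRU ---
  step 0: ref 4 -> FAULT, frames=[4,-] (faults so far: 1)
  step 1: ref 6 -> FAULT, frames=[4,6] (faults so far: 2)
  step 2: ref 5 -> FAULT, evict 4, frames=[5,6] (faults so far: 3)
  step 3: ref 4 -> FAULT, evict 6, frames=[5,4] (faults so far: 4)
  step 4: ref 4 -> HIT, frames=[5,4] (faults so far: 4)
  step 5: ref 4 -> HIT, frames=[5,4] (faults so far: 4)
  step 6: ref 5 -> HIT, frames=[5,4] (faults so far: 4)
  step 7: ref 1 -> FAULT, evict 4, frames=[5,1] (faults so far: 5)
  step 8: ref 5 -> HIT, frames=[5,1] (faults so far: 5)
  step 9: ref 3 -> FAULT, evict 1, frames=[5,3] (faults so far: 6)
  step 10: ref 6 -> FAULT, evict 5, frames=[6,3] (faults so far: 7)
  step 11: ref 4 -> FAULT, evict 3, frames=[6,4] (faults so far: 8)
  step 12: ref 5 -> FAULT, evict 6, frames=[5,4] (faults so far: 9)
  step 13: ref 6 -> FAULT, evict 4, frames=[5,6] (faults so far: 10)
  LRU total faults: 10
--- Optimal ---
  step 0: ref 4 -> FAULT, frames=[4,-] (faults so far: 1)
  step 1: ref 6 -> FAULT, frames=[4,6] (faults so far: 2)
  step 2: ref 5 -> FAULT, evict 6, frames=[4,5] (faults so far: 3)
  step 3: ref 4 -> HIT, frames=[4,5] (faults so far: 3)
  step 4: ref 4 -> HIT, frames=[4,5] (faults so far: 3)
  step 5: ref 4 -> HIT, frames=[4,5] (faults so far: 3)
  step 6: ref 5 -> HIT, frames=[4,5] (faults so far: 3)
  step 7: ref 1 -> FAULT, evict 4, frames=[1,5] (faults so far: 4)
  step 8: ref 5 -> HIT, frames=[1,5] (faults so far: 4)
  step 9: ref 3 -> FAULT, evict 1, frames=[3,5] (faults so far: 5)
  step 10: ref 6 -> FAULT, evict 3, frames=[6,5] (faults so far: 6)
  step 11: ref 4 -> FAULT, evict 6, frames=[4,5] (faults so far: 7)
  step 12: ref 5 -> HIT, frames=[4,5] (faults so far: 7)
  step 13: ref 6 -> FAULT, evict 4, frames=[6,5] (faults so far: 8)
  Optimal total faults: 8

Answer: 11 10 8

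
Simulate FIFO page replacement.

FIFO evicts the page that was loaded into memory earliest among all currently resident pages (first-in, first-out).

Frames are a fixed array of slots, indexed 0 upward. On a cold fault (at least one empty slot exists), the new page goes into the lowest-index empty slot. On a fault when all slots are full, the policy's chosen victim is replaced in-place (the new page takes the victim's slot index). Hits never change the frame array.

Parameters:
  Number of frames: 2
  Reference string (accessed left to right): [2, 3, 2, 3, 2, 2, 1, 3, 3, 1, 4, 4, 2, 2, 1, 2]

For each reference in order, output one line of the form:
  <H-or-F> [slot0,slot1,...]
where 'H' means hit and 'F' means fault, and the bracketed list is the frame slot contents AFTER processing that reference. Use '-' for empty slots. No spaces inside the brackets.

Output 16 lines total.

F [2,-]
F [2,3]
H [2,3]
H [2,3]
H [2,3]
H [2,3]
F [1,3]
H [1,3]
H [1,3]
H [1,3]
F [1,4]
H [1,4]
F [2,4]
H [2,4]
F [2,1]
H [2,1]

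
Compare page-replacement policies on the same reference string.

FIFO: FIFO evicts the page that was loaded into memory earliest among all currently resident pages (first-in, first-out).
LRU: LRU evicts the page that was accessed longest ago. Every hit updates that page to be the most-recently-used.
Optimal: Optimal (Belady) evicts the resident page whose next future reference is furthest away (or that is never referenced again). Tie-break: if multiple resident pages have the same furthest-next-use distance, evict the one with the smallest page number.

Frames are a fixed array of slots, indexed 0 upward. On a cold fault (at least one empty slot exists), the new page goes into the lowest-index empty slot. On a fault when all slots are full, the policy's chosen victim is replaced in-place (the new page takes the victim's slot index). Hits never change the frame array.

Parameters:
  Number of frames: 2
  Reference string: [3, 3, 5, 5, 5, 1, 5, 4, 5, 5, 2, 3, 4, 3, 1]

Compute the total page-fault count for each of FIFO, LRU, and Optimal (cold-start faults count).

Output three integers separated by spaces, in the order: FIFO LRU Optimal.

Answer: 9 8 7

Derivation:
--- FIFO ---
  step 0: ref 3 -> FAULT, frames=[3,-] (faults so far: 1)
  step 1: ref 3 -> HIT, frames=[3,-] (faults so far: 1)
  step 2: ref 5 -> FAULT, frames=[3,5] (faults so far: 2)
  step 3: ref 5 -> HIT, frames=[3,5] (faults so far: 2)
  step 4: ref 5 -> HIT, frames=[3,5] (faults so far: 2)
  step 5: ref 1 -> FAULT, evict 3, frames=[1,5] (faults so far: 3)
  step 6: ref 5 -> HIT, frames=[1,5] (faults so far: 3)
  step 7: ref 4 -> FAULT, evict 5, frames=[1,4] (faults so far: 4)
  step 8: ref 5 -> FAULT, evict 1, frames=[5,4] (faults so far: 5)
  step 9: ref 5 -> HIT, frames=[5,4] (faults so far: 5)
  step 10: ref 2 -> FAULT, evict 4, frames=[5,2] (faults so far: 6)
  step 11: ref 3 -> FAULT, evict 5, frames=[3,2] (faults so far: 7)
  step 12: ref 4 -> FAULT, evict 2, frames=[3,4] (faults so far: 8)
  step 13: ref 3 -> HIT, frames=[3,4] (faults so far: 8)
  step 14: ref 1 -> FAULT, evict 3, frames=[1,4] (faults so far: 9)
  FIFO total faults: 9
--- LRU ---
  step 0: ref 3 -> FAULT, frames=[3,-] (faults so far: 1)
  step 1: ref 3 -> HIT, frames=[3,-] (faults so far: 1)
  step 2: ref 5 -> FAULT, frames=[3,5] (faults so far: 2)
  step 3: ref 5 -> HIT, frames=[3,5] (faults so far: 2)
  step 4: ref 5 -> HIT, frames=[3,5] (faults so far: 2)
  step 5: ref 1 -> FAULT, evict 3, frames=[1,5] (faults so far: 3)
  step 6: ref 5 -> HIT, frames=[1,5] (faults so far: 3)
  step 7: ref 4 -> FAULT, evict 1, frames=[4,5] (faults so far: 4)
  step 8: ref 5 -> HIT, frames=[4,5] (faults so far: 4)
  step 9: ref 5 -> HIT, frames=[4,5] (faults so far: 4)
  step 10: ref 2 -> FAULT, evict 4, frames=[2,5] (faults so far: 5)
  step 11: ref 3 -> FAULT, evict 5, frames=[2,3] (faults so far: 6)
  step 12: ref 4 -> FAULT, evict 2, frames=[4,3] (faults so far: 7)
  step 13: ref 3 -> HIT, frames=[4,3] (faults so far: 7)
  step 14: ref 1 -> FAULT, evict 4, frames=[1,3] (faults so far: 8)
  LRU total faults: 8
--- Optimal ---
  step 0: ref 3 -> FAULT, frames=[3,-] (faults so far: 1)
  step 1: ref 3 -> HIT, frames=[3,-] (faults so far: 1)
  step 2: ref 5 -> FAULT, frames=[3,5] (faults so far: 2)
  step 3: ref 5 -> HIT, frames=[3,5] (faults so far: 2)
  step 4: ref 5 -> HIT, frames=[3,5] (faults so far: 2)
  step 5: ref 1 -> FAULT, evict 3, frames=[1,5] (faults so far: 3)
  step 6: ref 5 -> HIT, frames=[1,5] (faults so far: 3)
  step 7: ref 4 -> FAULT, evict 1, frames=[4,5] (faults so far: 4)
  step 8: ref 5 -> HIT, frames=[4,5] (faults so far: 4)
  step 9: ref 5 -> HIT, frames=[4,5] (faults so far: 4)
  step 10: ref 2 -> FAULT, evict 5, frames=[4,2] (faults so far: 5)
  step 11: ref 3 -> FAULT, evict 2, frames=[4,3] (faults so far: 6)
  step 12: ref 4 -> HIT, frames=[4,3] (faults so far: 6)
  step 13: ref 3 -> HIT, frames=[4,3] (faults so far: 6)
  step 14: ref 1 -> FAULT, evict 3, frames=[4,1] (faults so far: 7)
  Optimal total faults: 7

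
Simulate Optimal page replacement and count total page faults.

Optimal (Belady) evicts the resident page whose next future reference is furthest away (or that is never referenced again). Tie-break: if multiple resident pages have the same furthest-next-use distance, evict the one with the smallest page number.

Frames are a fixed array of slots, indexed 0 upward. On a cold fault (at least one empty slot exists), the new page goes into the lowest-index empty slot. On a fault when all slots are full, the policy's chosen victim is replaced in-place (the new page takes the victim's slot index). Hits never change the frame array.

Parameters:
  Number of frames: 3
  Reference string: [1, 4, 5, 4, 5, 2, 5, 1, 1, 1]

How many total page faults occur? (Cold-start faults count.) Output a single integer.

Answer: 4

Derivation:
Step 0: ref 1 → FAULT, frames=[1,-,-]
Step 1: ref 4 → FAULT, frames=[1,4,-]
Step 2: ref 5 → FAULT, frames=[1,4,5]
Step 3: ref 4 → HIT, frames=[1,4,5]
Step 4: ref 5 → HIT, frames=[1,4,5]
Step 5: ref 2 → FAULT (evict 4), frames=[1,2,5]
Step 6: ref 5 → HIT, frames=[1,2,5]
Step 7: ref 1 → HIT, frames=[1,2,5]
Step 8: ref 1 → HIT, frames=[1,2,5]
Step 9: ref 1 → HIT, frames=[1,2,5]
Total faults: 4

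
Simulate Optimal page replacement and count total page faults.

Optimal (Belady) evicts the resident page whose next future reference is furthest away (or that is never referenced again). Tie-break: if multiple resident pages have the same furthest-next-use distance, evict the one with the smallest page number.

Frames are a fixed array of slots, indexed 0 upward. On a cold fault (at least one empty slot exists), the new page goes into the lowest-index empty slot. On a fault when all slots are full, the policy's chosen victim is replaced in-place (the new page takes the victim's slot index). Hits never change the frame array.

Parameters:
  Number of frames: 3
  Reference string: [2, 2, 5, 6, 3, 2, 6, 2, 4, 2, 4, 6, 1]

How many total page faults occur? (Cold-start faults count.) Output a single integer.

Answer: 6

Derivation:
Step 0: ref 2 → FAULT, frames=[2,-,-]
Step 1: ref 2 → HIT, frames=[2,-,-]
Step 2: ref 5 → FAULT, frames=[2,5,-]
Step 3: ref 6 → FAULT, frames=[2,5,6]
Step 4: ref 3 → FAULT (evict 5), frames=[2,3,6]
Step 5: ref 2 → HIT, frames=[2,3,6]
Step 6: ref 6 → HIT, frames=[2,3,6]
Step 7: ref 2 → HIT, frames=[2,3,6]
Step 8: ref 4 → FAULT (evict 3), frames=[2,4,6]
Step 9: ref 2 → HIT, frames=[2,4,6]
Step 10: ref 4 → HIT, frames=[2,4,6]
Step 11: ref 6 → HIT, frames=[2,4,6]
Step 12: ref 1 → FAULT (evict 2), frames=[1,4,6]
Total faults: 6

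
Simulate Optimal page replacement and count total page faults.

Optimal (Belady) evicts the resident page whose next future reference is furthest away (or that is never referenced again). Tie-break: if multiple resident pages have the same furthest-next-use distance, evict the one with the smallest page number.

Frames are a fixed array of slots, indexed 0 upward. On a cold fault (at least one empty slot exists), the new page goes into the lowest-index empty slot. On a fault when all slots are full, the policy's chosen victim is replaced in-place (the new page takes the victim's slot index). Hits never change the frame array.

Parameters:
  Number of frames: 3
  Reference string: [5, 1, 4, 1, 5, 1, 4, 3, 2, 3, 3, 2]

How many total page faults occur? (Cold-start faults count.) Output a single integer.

Answer: 5

Derivation:
Step 0: ref 5 → FAULT, frames=[5,-,-]
Step 1: ref 1 → FAULT, frames=[5,1,-]
Step 2: ref 4 → FAULT, frames=[5,1,4]
Step 3: ref 1 → HIT, frames=[5,1,4]
Step 4: ref 5 → HIT, frames=[5,1,4]
Step 5: ref 1 → HIT, frames=[5,1,4]
Step 6: ref 4 → HIT, frames=[5,1,4]
Step 7: ref 3 → FAULT (evict 1), frames=[5,3,4]
Step 8: ref 2 → FAULT (evict 4), frames=[5,3,2]
Step 9: ref 3 → HIT, frames=[5,3,2]
Step 10: ref 3 → HIT, frames=[5,3,2]
Step 11: ref 2 → HIT, frames=[5,3,2]
Total faults: 5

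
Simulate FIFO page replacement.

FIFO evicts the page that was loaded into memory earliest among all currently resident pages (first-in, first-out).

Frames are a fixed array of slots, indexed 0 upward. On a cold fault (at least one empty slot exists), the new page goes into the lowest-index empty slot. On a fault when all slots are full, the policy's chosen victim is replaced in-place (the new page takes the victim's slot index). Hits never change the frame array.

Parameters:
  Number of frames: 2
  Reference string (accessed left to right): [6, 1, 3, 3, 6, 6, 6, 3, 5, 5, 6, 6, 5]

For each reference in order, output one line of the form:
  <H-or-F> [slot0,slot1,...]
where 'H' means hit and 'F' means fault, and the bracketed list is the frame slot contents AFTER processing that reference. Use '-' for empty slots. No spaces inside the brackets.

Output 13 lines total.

F [6,-]
F [6,1]
F [3,1]
H [3,1]
F [3,6]
H [3,6]
H [3,6]
H [3,6]
F [5,6]
H [5,6]
H [5,6]
H [5,6]
H [5,6]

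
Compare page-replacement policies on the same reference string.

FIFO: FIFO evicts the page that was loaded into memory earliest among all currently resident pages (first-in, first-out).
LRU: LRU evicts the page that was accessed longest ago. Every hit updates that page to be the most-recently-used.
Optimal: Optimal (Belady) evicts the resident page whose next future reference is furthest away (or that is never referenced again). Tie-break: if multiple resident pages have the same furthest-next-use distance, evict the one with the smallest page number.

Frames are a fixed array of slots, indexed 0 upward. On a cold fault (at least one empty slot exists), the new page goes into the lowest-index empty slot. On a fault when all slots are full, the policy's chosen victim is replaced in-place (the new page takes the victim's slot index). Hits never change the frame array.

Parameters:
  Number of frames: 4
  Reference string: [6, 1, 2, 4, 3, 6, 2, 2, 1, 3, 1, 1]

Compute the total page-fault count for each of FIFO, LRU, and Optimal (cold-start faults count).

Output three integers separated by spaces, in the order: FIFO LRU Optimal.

Answer: 7 7 5

Derivation:
--- FIFO ---
  step 0: ref 6 -> FAULT, frames=[6,-,-,-] (faults so far: 1)
  step 1: ref 1 -> FAULT, frames=[6,1,-,-] (faults so far: 2)
  step 2: ref 2 -> FAULT, frames=[6,1,2,-] (faults so far: 3)
  step 3: ref 4 -> FAULT, frames=[6,1,2,4] (faults so far: 4)
  step 4: ref 3 -> FAULT, evict 6, frames=[3,1,2,4] (faults so far: 5)
  step 5: ref 6 -> FAULT, evict 1, frames=[3,6,2,4] (faults so far: 6)
  step 6: ref 2 -> HIT, frames=[3,6,2,4] (faults so far: 6)
  step 7: ref 2 -> HIT, frames=[3,6,2,4] (faults so far: 6)
  step 8: ref 1 -> FAULT, evict 2, frames=[3,6,1,4] (faults so far: 7)
  step 9: ref 3 -> HIT, frames=[3,6,1,4] (faults so far: 7)
  step 10: ref 1 -> HIT, frames=[3,6,1,4] (faults so far: 7)
  step 11: ref 1 -> HIT, frames=[3,6,1,4] (faults so far: 7)
  FIFO total faults: 7
--- LRU ---
  step 0: ref 6 -> FAULT, frames=[6,-,-,-] (faults so far: 1)
  step 1: ref 1 -> FAULT, frames=[6,1,-,-] (faults so far: 2)
  step 2: ref 2 -> FAULT, frames=[6,1,2,-] (faults so far: 3)
  step 3: ref 4 -> FAULT, frames=[6,1,2,4] (faults so far: 4)
  step 4: ref 3 -> FAULT, evict 6, frames=[3,1,2,4] (faults so far: 5)
  step 5: ref 6 -> FAULT, evict 1, frames=[3,6,2,4] (faults so far: 6)
  step 6: ref 2 -> HIT, frames=[3,6,2,4] (faults so far: 6)
  step 7: ref 2 -> HIT, frames=[3,6,2,4] (faults so far: 6)
  step 8: ref 1 -> FAULT, evict 4, frames=[3,6,2,1] (faults so far: 7)
  step 9: ref 3 -> HIT, frames=[3,6,2,1] (faults so far: 7)
  step 10: ref 1 -> HIT, frames=[3,6,2,1] (faults so far: 7)
  step 11: ref 1 -> HIT, frames=[3,6,2,1] (faults so far: 7)
  LRU total faults: 7
--- Optimal ---
  step 0: ref 6 -> FAULT, frames=[6,-,-,-] (faults so far: 1)
  step 1: ref 1 -> FAULT, frames=[6,1,-,-] (faults so far: 2)
  step 2: ref 2 -> FAULT, frames=[6,1,2,-] (faults so far: 3)
  step 3: ref 4 -> FAULT, frames=[6,1,2,4] (faults so far: 4)
  step 4: ref 3 -> FAULT, evict 4, frames=[6,1,2,3] (faults so far: 5)
  step 5: ref 6 -> HIT, frames=[6,1,2,3] (faults so far: 5)
  step 6: ref 2 -> HIT, frames=[6,1,2,3] (faults so far: 5)
  step 7: ref 2 -> HIT, frames=[6,1,2,3] (faults so far: 5)
  step 8: ref 1 -> HIT, frames=[6,1,2,3] (faults so far: 5)
  step 9: ref 3 -> HIT, frames=[6,1,2,3] (faults so far: 5)
  step 10: ref 1 -> HIT, frames=[6,1,2,3] (faults so far: 5)
  step 11: ref 1 -> HIT, frames=[6,1,2,3] (faults so far: 5)
  Optimal total faults: 5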